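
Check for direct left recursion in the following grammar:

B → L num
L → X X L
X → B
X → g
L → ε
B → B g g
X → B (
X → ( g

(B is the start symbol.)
Yes, B is left-recursive

B → L num: starts with L
L → X X L: starts with X
X → B: starts with B
X → g: starts with g
L → ε: starts with ε
B → B g g: LEFT RECURSIVE (starts with B)
X → B (: starts with B
X → ( g: starts with '('

The grammar has direct left recursion on: B.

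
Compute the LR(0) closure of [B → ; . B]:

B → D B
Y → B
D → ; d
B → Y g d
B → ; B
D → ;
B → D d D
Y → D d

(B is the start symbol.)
To compute CLOSURE, for each item [A → α.Bβ] where B is a non-terminal, add [B → .γ] for all productions B → γ; repeat for the newly added items until nothing changes.

Start with: [B → ; . B]
  [B → ; . B] has the dot before B: add [B → . D B], [B → . Y g d], [B → . ; B], [B → . D d D]
  [B → . D B] has the dot before D: add [D → . ; d], [D → . ;]
  [B → . Y g d] has the dot before Y: add [Y → . B], [Y → . D d]
No further items can be added.

CLOSURE = { [B → . ; B], [B → . D B], [B → . D d D], [B → . Y g d], [B → ; . B], [D → . ; d], [D → . ;], [Y → . B], [Y → . D d] }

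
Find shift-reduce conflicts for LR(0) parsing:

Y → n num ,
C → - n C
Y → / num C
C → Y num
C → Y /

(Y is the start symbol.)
A shift-reduce conflict occurs when an LR(0) state has both:
  - a complete (reduce) item [A → α .] (dot at the end), and
  - a shift item [B → β . c γ] (dot before a terminal).

Augment with Y' → Y and build the canonical LR(0) collection (I0 = CLOSURE({[Y' → . Y]}), then GOTO on every symbol after a dot until no new states appear). It has 14 states:
  I0: { [Y → . / num C], [Y → . n num ,], [Y' → . Y] }  — shift
  I1: { [Y → / . num C] }  — shift
  I2: { [Y' → Y .] }  — accept
  I3: { [Y → n . num ,] }  — shift
  I4: { [Y → n num . ,] }  — shift
  I5: { [Y → n num , .] }  — reduce
  I6: { [C → . - n C], [C → . Y /], [C → . Y num], [Y → . / num C], [Y → . n num ,], [Y → / num . C] }  — shift
  I7: { [C → - . n C] }  — shift
  I8: { [Y → / num C .] }  — reduce
  I9: { [C → Y . /], [C → Y . num] }  — shift
  I10: { [C → Y / .] }  — reduce
  I11: { [C → Y num .] }  — reduce
  I12: { [C → - n . C], [C → . - n C], [C → . Y /], [C → . Y num], [Y → . / num C], [Y → . n num ,] }  — shift
  I13: { [C → - n C .] }  — reduce

No state contains both a complete item and a shift item.

Answer: No shift-reduce conflicts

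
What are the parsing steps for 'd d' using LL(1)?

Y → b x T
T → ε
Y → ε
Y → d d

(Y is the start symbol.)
LL(1) parsing maintains a stack (initially the start symbol over $) and the input. At each step: if the stack top is a terminal, match it against the current input token; if it is a non-terminal N, replace it with the RHS of M[N, lookahead] (the unique production whose predict set contains the lookahead).

Stack is shown with the top on the left.

Stack  Input  Action
--------------------
Y $    d d $  output Y → d d
d d $  d d $  match 'd'
d $    d $    match 'd'
$      $      accept

The string is accepted.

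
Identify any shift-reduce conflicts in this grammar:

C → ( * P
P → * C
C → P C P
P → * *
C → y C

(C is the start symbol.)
Yes — I9: [P → * * .] vs [C → . ( * P]

A shift-reduce conflict occurs when an LR(0) state has both:
  - a complete (reduce) item [A → α .] (dot at the end), and
  - a shift item [B → β . c γ] (dot before a terminal).

Augment with C' → C and build the canonical LR(0) collection (I0 = CLOSURE({[C' → . C]}), then GOTO on every symbol after a dot until no new states appear). It has 13 states:
  I0: { [C → . ( * P], [C → . P C P], [C → . y C], [C' → . C], [P → . * *], [P → . * C] }  — shift
  I1: { [C → ( . * P] }  — shift
  I2: { [C → . ( * P], [C → . P C P], [C → . y C], [P → * . *], [P → * . C], [P → . * *], [P → . * C] }  — shift
  I3: { [C' → C .] }  — accept
  I4: { [C → . ( * P], [C → . P C P], [C → . y C], [C → P . C P], [P → . * *], [P → . * C] }  — shift
  I5: { [C → . ( * P], [C → . P C P], [C → . y C], [C → y . C], [P → . * *], [P → . * C] }  — shift
  I6: { [C → y C .] }  — reduce
  I7: { [C → P C . P], [P → . * *], [P → . * C] }  — shift
  I8: { [C → P C P .] }  — reduce
  I9: { [C → . ( * P], [C → . P C P], [C → . y C], [P → * * .], [P → * . *], [P → * . C], [P → . * *], [P → . * C] }  — shift, reduce
  I10: { [P → * C .] }  — reduce
  I11: { [C → ( * . P], [P → . * *], [P → . * C] }  — shift
  I12: { [C → ( * P .] }  — reduce

I9 contains reduce item [P → * * .] and shift items [C → . ( * P], [C → . y C], [P → . * *], [P → * . *], [P → . * C] — shift-reduce conflict.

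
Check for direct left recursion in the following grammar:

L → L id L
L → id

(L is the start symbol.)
Direct left recursion occurs when N → N α for some non-terminal N (the right-hand side begins with the left-hand side itself).

L → L id L: LEFT RECURSIVE (starts with L)
L → id: starts with id

The grammar has direct left recursion on: L.

Answer: Yes, L is left-recursive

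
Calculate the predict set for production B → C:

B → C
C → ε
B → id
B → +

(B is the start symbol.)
{ $ }

PREDICT(B → C) = (FIRST(RHS) \ {ε}) ∪ (FOLLOW(B) if ε ∈ FIRST(RHS), i.e. RHS ⇒* ε)
FIRST(C) = { ε }
FIRST(C) = { ε }
ε ∈ FIRST(C) (the right-hand side is nullable), so add FOLLOW(B) = { $ }
PREDICT(B → C) = { $ }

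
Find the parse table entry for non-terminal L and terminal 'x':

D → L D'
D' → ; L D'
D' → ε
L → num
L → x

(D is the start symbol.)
To find M[L, 'x'], we find productions for L where 'x' is in the predict set (PREDICT(N → α) = (FIRST(α) \ {ε}) ∪ (FOLLOW(N) if α ⇒* ε)).

L → num: PREDICT = { 'num' }
L → x: PREDICT = { 'x' }
  'x' is in predict set, so this production goes in M[L, 'x']

M[L, 'x'] = L → x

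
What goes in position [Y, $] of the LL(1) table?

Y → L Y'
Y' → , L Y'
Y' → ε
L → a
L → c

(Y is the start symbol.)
Empty (error entry)

To find M[Y, $], we find productions for Y where $ is in the predict set (PREDICT(N → α) = (FIRST(α) \ {ε}) ∪ (FOLLOW(N) if α ⇒* ε)).

Relevant sets:
  FIRST(L) = { 'a', 'c' }

Y → L Y': PREDICT = { 'a', 'c' }

M[Y, $] is empty (no production applies)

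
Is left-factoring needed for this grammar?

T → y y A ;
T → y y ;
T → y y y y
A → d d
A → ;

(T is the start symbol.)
Yes, T has productions with common prefix 'y y'

Left-factoring is needed when two productions for the same non-terminal
share a common prefix on the right-hand side.

Productions for T:
  T → y y A ;
  T → y y ;
  T → y y y y
Productions for A:
  A → d d
  A → ;

Found common prefix 'y y' in productions for T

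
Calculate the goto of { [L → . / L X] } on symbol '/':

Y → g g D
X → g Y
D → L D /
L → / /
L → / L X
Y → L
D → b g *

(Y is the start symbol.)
GOTO(I, '/') = CLOSURE({ [A → αX.β] : [A → α.Xβ] ∈ I, X = '/' })

Items with dot before '/', with the dot advanced:
  [L → . / L X] → [L → / . L X]
Closure of the advanced items:
  [L → / . L X] has the dot before L: add [L → . / /], [L → . / L X]

GOTO = { [L → . / /], [L → . / L X], [L → / . L X] }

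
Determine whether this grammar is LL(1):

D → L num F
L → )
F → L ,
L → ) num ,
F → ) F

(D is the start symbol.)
Relevant sets:
  FIRST(L) = { ')' }

For L:
  PREDICT(L → ')') = { ')' }
  PREDICT(L → ')' num ',') = { ')' }
For F:
  PREDICT(F → L ',') = { ')' }
  PREDICT(F → ')' F) = { ')' }
D has a single production, so nothing to check there.

Conflict found: Predict set conflict for L: { ')' }
The grammar is NOT LL(1).

Answer: No. Predict set conflict for L: { ')' }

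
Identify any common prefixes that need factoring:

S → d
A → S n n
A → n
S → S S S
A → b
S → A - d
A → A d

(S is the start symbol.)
No, left-factoring is not needed

Left-factoring is needed when two productions for the same non-terminal
share a common prefix on the right-hand side.

Productions for S:
  S → d
  S → S S S
  S → A - d
Productions for A:
  A → S n n
  A → n
  A → b
  A → A d

No common prefixes found.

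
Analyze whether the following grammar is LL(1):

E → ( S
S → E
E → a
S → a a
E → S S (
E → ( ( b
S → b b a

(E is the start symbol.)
Relevant sets:
  FIRST(S) = { '(', 'a', 'b' }
  FIRST(E) = { '(', 'a', 'b' }

For E:
  PREDICT(E → '(' S) = { '(' }
  PREDICT(E → a) = { 'a' }
  PREDICT(E → S S '(') = { '(', 'a', 'b' }
  PREDICT(E → '(' '(' b) = { '(' }
For S:
  PREDICT(S → E) = { '(', 'a', 'b' }
  PREDICT(S → a a) = { 'a' }
  PREDICT(S → b b a) = { 'b' }

Conflict found: Predict set conflict for E: { '(' }
The grammar is NOT LL(1).

Answer: No. Predict set conflict for E: { '(' }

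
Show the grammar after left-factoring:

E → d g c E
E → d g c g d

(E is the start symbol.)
E → d g c E'
E' → E
E' → g d

Left-factoring transforms A → αβ₁ | αβ₂ into A → αA' and A' → β₁ | β₂
(α is the longest common prefix among the alternatives). Repeat until
no nonterminal has two alternatives with a common prefix.

Round 1: E has alternatives sharing prefix 'd g c'. Introduce E': E → d g c E'
  Add: E' → E
  Add: E' → g d

No remaining common prefixes — done.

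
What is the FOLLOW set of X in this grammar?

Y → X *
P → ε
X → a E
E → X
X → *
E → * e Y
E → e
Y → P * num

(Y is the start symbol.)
{ '*' }

To compute FOLLOW(X), find every occurrence of X on a right-hand side N → α X β: add FIRST(β) \ {ε}, and if β is empty or nullable also add FOLLOW(N). Iterate to a fixed point.

In Y → X *: X is followed by '*', add FIRST('*') \ {ε} = { '*' }
In E → X: X is at the end, add FOLLOW(E)

The FOLLOW sets referred to above (computed the same way, to a fixed point):
  FOLLOW(E) = { '*' }

Taking the union: FOLLOW(X) = { '*' }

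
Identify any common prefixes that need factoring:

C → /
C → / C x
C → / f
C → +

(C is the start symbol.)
Left-factoring is needed when two productions for the same non-terminal
share a common prefix on the right-hand side.

Productions for C:
  C → /
  C → / C x
  C → / f
  C → +

Found common prefix '/' in productions for C

Answer: Yes, C has productions with common prefix '/'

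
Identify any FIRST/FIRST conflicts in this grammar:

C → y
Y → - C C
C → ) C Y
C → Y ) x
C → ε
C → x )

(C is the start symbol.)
A FIRST/FIRST conflict occurs when two productions N → α and N → β for the same non-terminal have FIRST(α) ∩ FIRST(β) ≠ ∅ (with ε ∈ FIRST of a nullable right-hand side, so two nullable alternatives also conflict).

FIRST sets of the non-terminals at (or reachable through a nullable prefix from) the front of some alternative:
  FIRST(Y) = { '-' }

Productions for C:
  C → y: FIRST = { 'y' }
  C → ) C Y: FIRST = { ')' }
  C → Y ) x: FIRST = { '-' }
  C → ε: FIRST = { ε }
  C → x ): FIRST = { 'x' }
Y has only one production, so no FIRST/FIRST conflict is possible there.

All alternatives of each non-terminal have pairwise disjoint FIRST sets.

Answer: No FIRST/FIRST conflicts.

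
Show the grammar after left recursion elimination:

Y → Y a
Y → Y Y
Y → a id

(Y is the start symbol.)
Y is directly left-recursive. The standard transformation for
  A → A α₁ | ... | A α_m | β₁ | ... | β_n
is
  A  → β₁ A' | ... | β_n A'
  A' → α₁ A' | ... | α_m A' | ε

Y → a id becomes Y → a id Y'
Y → Y a becomes Y' → a Y'
Y → Y Y becomes Y' → Y Y'
Add Y' → ε

Resulting grammar:
Y → a id Y'
Y' → a Y'
Y' → Y Y'
Y' → ε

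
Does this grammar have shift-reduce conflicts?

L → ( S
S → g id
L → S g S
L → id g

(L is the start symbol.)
A shift-reduce conflict occurs when an LR(0) state has both:
  - a complete (reduce) item [A → α .] (dot at the end), and
  - a shift item [B → β . c γ] (dot before a terminal).

Augment with L' → L and build the canonical LR(0) collection (I0 = CLOSURE({[L' → . L]}), then GOTO on every symbol after a dot until no new states appear). It has 11 states:
  I0: { [L → . ( S], [L → . S g S], [L → . id g], [L' → . L], [S → . g id] }  — shift
  I1: { [L → ( . S], [S → . g id] }  — shift
  I2: { [L' → L .] }  — accept
  I3: { [L → S . g S] }  — shift
  I4: { [S → g . id] }  — shift
  I5: { [L → id . g] }  — shift
  I6: { [L → id g .] }  — reduce
  I7: { [S → g id .] }  — reduce
  I8: { [L → S g . S], [S → . g id] }  — shift
  I9: { [L → S g S .] }  — reduce
  I10: { [L → ( S .] }  — reduce

No state contains both a complete item and a shift item.

Answer: No shift-reduce conflicts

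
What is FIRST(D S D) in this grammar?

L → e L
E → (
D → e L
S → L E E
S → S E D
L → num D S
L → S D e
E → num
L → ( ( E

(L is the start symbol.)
{ 'e' }

FIRST sets of the non-terminals involved (from the grammar, by fixed-point iteration):
  FIRST(D) = { 'e' }

To compute FIRST(D S D), process the symbols left to right:
Symbol D is a non-terminal. Add FIRST(D) \ {ε} = { 'e' }
D is not nullable (ε ∉ FIRST(D)), so stop here.
FIRST(D S D) = { 'e' }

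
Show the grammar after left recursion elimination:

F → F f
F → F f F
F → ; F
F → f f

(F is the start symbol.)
F → ; F F'
F → f f F'
F' → f F'
F' → f F F'
F' → ε

F is directly left-recursive. The standard transformation for
  A → A α₁ | ... | A α_m | β₁ | ... | β_n
is
  A  → β₁ A' | ... | β_n A'
  A' → α₁ A' | ... | α_m A' | ε

F → ; F becomes F → ; F F'
F → f f becomes F → f f F'
F → F f becomes F' → f F'
F → F f F becomes F' → f F F'
Add F' → ε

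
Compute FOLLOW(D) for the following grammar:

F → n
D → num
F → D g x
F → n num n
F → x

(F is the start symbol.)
To compute FOLLOW(D), find every occurrence of D on a right-hand side N → α D β: add FIRST(β) \ {ε}, and if β is empty or nullable also add FOLLOW(N). Iterate to a fixed point.

In F → D g x: D is followed by g x, add FIRST(g x) \ {ε} = { 'g' }

Taking the union: FOLLOW(D) = { 'g' }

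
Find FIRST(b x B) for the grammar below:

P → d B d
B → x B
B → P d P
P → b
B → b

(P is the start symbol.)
To compute FIRST(b x B), process the symbols left to right:
Symbol b is a terminal. Add 'b' and stop.
FIRST(b x B) = { 'b' }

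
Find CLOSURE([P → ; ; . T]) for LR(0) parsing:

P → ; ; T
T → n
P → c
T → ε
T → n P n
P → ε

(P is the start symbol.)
{ [P → ; ; . T], [T → . n P n], [T → . n], [T → .] }

Start with: [P → ; ; . T]
  [P → ; ; . T] has the dot before T: add [T → . n], [T → .], [T → . n P n]
No further items can be added.

CLOSURE = { [P → ; ; . T], [T → . n P n], [T → . n], [T → .] }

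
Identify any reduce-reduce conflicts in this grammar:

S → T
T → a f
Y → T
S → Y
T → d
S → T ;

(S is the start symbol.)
Augment with S' → S and build the canonical LR(0) collection (I0 = CLOSURE({[S' → . S]}), then GOTO on every symbol after a dot until no new states appear). It has 8 states:
  I0: { [S → . T ;], [S → . T], [S → . Y], [S' → . S], [T → . a f], [T → . d], [Y → . T] }  — shift
  I1: { [S' → S .] }  — accept
  I2: { [S → T . ;], [S → T .], [Y → T .] }  — shift, 2 reduces
  I3: { [S → Y .] }  — reduce
  I4: { [T → a . f] }  — shift
  I5: { [T → d .] }  — reduce
  I6: { [T → a f .] }  — reduce
  I7: { [S → T ; .] }  — reduce

I2 contains complete items [S → T .], [Y → T .] — reduce-reduce conflict.

Answer: Yes — I2: [S → T .] vs [Y → T .]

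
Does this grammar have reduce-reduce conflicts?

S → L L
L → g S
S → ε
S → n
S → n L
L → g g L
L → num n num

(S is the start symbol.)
No reduce-reduce conflicts

A reduce-reduce conflict occurs when an LR(0) state has two complete items [A → α .] and [B → β .] — both call for a reduction, and with no lookahead the parser cannot choose between them.

Augment with S' → S and build the canonical LR(0) collection (I0 = CLOSURE({[S' → . S]}), then GOTO on every symbol after a dot until no new states appear). It has 13 states:
  I0: { [L → . g S], [L → . g g L], [L → . num n num], [S → . L L], [S → . n L], [S → . n], [S → .], [S' → . S] }  — shift, reduce
  I1: { [L → . g S], [L → . g g L], [L → . num n num], [S → L . L] }  — shift
  I2: { [S' → S .] }  — accept
  I3: { [L → . g S], [L → . g g L], [L → . num n num], [L → g . S], [L → g . g L], [S → . L L], [S → . n L], [S → . n], [S → .] }  — shift, reduce
  I4: { [L → . g S], [L → . g g L], [L → . num n num], [S → n . L], [S → n .] }  — shift, reduce
  I5: { [L → num . n num] }  — shift
  I6: { [L → num n . num] }  — shift
  I7: { [L → num n num .] }  — reduce
  I8: { [S → n L .] }  — reduce
  I9: { [L → g S .] }  — reduce
  I10: { [L → . g S], [L → . g g L], [L → . num n num], [L → g . S], [L → g . g L], [L → g g . L], [S → . L L], [S → . n L], [S → . n], [S → .] }  — shift, reduce
  I11: { [L → . g S], [L → . g g L], [L → . num n num], [L → g g L .], [S → L . L] }  — shift, reduce
  I12: { [S → L L .] }  — reduce

No state contains more than one complete item.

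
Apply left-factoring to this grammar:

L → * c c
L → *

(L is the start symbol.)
Left-factoring transforms A → αβ₁ | αβ₂ into A → αA' and A' → β₁ | β₂
(α is the longest common prefix among the alternatives). Repeat until
no nonterminal has two alternatives with a common prefix.

Round 1: L has alternatives sharing prefix '*'. Introduce L': L → * L'
  Add: L' → c c
  Add: L' → ε

No remaining common prefixes — done.

Resulting grammar:
L → * L'
L' → c c
L' → ε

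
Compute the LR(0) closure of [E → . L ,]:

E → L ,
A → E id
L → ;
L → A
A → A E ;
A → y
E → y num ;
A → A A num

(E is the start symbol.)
Start with: [E → . L ,]
  [E → . L ,] has the dot before L: add [L → . ;], [L → . A]
  [L → . A] has the dot before A: add [A → . E id], [A → . A E ;], [A → . y], [A → . A A num]
  [A → . E id] has the dot before E: add [E → . y num ;]
No further items can be added.

CLOSURE = { [A → . A A num], [A → . A E ;], [A → . E id], [A → . y], [E → . L ,], [E → . y num ;], [L → . ;], [L → . A] }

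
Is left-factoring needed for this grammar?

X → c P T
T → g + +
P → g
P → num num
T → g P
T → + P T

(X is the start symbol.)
Left-factoring is needed when two productions for the same non-terminal
share a common prefix on the right-hand side.

Productions for T:
  T → g + +
  T → g P
  T → + P T
Productions for P:
  P → g
  P → num num

Found common prefix 'g' in productions for T

Answer: Yes, T has productions with common prefix 'g'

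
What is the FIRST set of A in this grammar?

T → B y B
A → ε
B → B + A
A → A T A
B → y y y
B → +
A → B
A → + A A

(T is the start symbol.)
{ '+', 'y', ε }

To compute FIRST(A), examine every production with A on the left-hand side, reading each right-hand side left to right until a non-nullable symbol is reached.

FIRST sets of the other non-terminals involved (by the same procedure, iterated to a fixed point):
  FIRST(T) = { '+', 'y' }
  FIRST(B) = { '+', 'y' }

From A → ε:
  - ε-production, so ε ∈ FIRST(A)
From A → A T A:
  - A is the symbol being defined: contributes nothing new
    A is nullable, so continue to the next symbol
  - T is a non-terminal: add FIRST(T) \ {ε} = { '+', 'y' }
    T is not nullable, so stop
From A → B:
  - B is a non-terminal: add FIRST(B) \ {ε} = { '+', 'y' }
    B is not nullable, so stop
From A → + A A:
  - '+' is a terminal: add '+' and stop

Collecting: FIRST(A) = { '+', 'y', ε }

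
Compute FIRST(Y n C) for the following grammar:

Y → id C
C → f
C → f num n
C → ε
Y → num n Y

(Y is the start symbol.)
FIRST sets of the non-terminals involved (from the grammar, by fixed-point iteration):
  FIRST(Y) = { 'id', 'num' }

To compute FIRST(Y n C), process the symbols left to right:
Symbol Y is a non-terminal. Add FIRST(Y) \ {ε} = { 'id', 'num' }
Y is not nullable (ε ∉ FIRST(Y)), so stop here.
FIRST(Y n C) = { 'id', 'num' }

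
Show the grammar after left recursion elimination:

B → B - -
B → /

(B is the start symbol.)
B → / B'
B' → - - B'
B' → ε

B is directly left-recursive. The standard transformation for
  A → A α₁ | ... | A α_m | β₁ | ... | β_n
is
  A  → β₁ A' | ... | β_n A'
  A' → α₁ A' | ... | α_m A' | ε

B → / becomes B → / B'
B → B - - becomes B' → - - B'
Add B' → ε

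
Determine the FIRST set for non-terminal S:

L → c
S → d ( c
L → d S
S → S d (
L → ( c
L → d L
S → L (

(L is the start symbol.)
{ '(', 'c', 'd' }

To compute FIRST(S), examine every production with S on the left-hand side, reading each right-hand side left to right until a non-nullable symbol is reached.

FIRST sets of the other non-terminals involved (by the same procedure, iterated to a fixed point):
  FIRST(L) = { '(', 'c', 'd' }

From S → d ( c:
  - d is a terminal: add 'd' and stop
From S → S d (:
  - S is the symbol being defined: contributes nothing new
    S is not nullable, so stop
From S → L (:
  - L is a non-terminal: add FIRST(L) \ {ε} = { '(', 'c', 'd' }
    L is not nullable, so stop

Collecting: FIRST(S) = { '(', 'c', 'd' }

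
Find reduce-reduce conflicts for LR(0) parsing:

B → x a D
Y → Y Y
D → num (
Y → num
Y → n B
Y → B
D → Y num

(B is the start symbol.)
Yes — I12: [D → Y num .] vs [Y → num .]

A reduce-reduce conflict occurs when an LR(0) state has two complete items [A → α .] and [B → β .] — both call for a reduction, and with no lookahead the parser cannot choose between them.

Augment with B' → B and build the canonical LR(0) collection (I0 = CLOSURE({[B' → . B]}), then GOTO on every symbol after a dot until no new states appear). It has 14 states:
  I0: { [B → . x a D], [B' → . B] }  — shift
  I1: { [B' → B .] }  — accept
  I2: { [B → x . a D] }  — shift
  I3: { [B → . x a D], [B → x a . D], [D → . Y num], [D → . num (], [Y → . B], [Y → . Y Y], [Y → . n B], [Y → . num] }  — shift
  I4: { [Y → B .] }  — reduce
  I5: { [B → x a D .] }  — reduce
  I6: { [B → . x a D], [D → Y . num], [Y → . B], [Y → . Y Y], [Y → . n B], [Y → . num], [Y → Y . Y] }  — shift
  I7: { [B → . x a D], [Y → n . B] }  — shift
  I8: { [D → num . (], [Y → num .] }  — shift, reduce
  I9: { [D → num ( .] }  — reduce
  I10: { [Y → n B .] }  — reduce
  I11: { [B → . x a D], [Y → . B], [Y → . Y Y], [Y → . n B], [Y → . num], [Y → Y . Y], [Y → Y Y .] }  — shift, reduce
  I12: { [D → Y num .], [Y → num .] }  — 2 reduces
  I13: { [Y → num .] }  — reduce

I12 contains complete items [D → Y num .], [Y → num .] — reduce-reduce conflict.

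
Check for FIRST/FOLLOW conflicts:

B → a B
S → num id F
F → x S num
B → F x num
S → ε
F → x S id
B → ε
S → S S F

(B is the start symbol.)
A FIRST/FOLLOW conflict occurs when a non-terminal N has a nullable alternative N → β (β ⇒* ε) and another alternative N → α with FIRST(α) ∩ FOLLOW(N) ≠ ∅: on such a lookahead the parser cannot decide between expanding α and letting N vanish via β.

Nullable non-terminals: B, S.
FIRST sets used below: FIRST(F) = { 'x' }, FIRST(S) = { 'num', 'x', ε }

B: nullable alternative(s) B → ε; FOLLOW(B) = { $ }
  B → a B: FIRST \ {ε} = { 'a' } — disjoint from FOLLOW(B)
  B → F x num: FIRST \ {ε} = { 'x' } — disjoint from FOLLOW(B)
  B → ε: FIRST \ {ε} = { } — this is the only nullable alternative, skip

S: nullable alternative(s) S → ε; FOLLOW(S) = { 'id', 'num', 'x' }
  S → num id F: FIRST \ {ε} = { 'num' } — overlaps FOLLOW(S) on { 'num' }: CONFLICT
  S → ε: FIRST \ {ε} = { } — this is the only nullable alternative, skip
  S → S S F: FIRST \ {ε} = { 'num', 'x' } — overlaps FOLLOW(S) on { 'num', 'x' }: CONFLICT

F has no nullable alternative, so no FIRST/FOLLOW check is needed there.

So the grammar has 2 FIRST/FOLLOW conflicts (marked CONFLICT above).

Answer: Yes. S → num id F with FOLLOW(S) on { 'num' }; S → S S F with FOLLOW(S) on { 'num', 'x' }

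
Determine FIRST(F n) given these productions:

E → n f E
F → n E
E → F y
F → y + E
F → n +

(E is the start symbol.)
{ 'n', 'y' }

FIRST sets of the non-terminals involved (from the grammar, by fixed-point iteration):
  FIRST(F) = { 'n', 'y' }

To compute FIRST(F n), process the symbols left to right:
Symbol F is a non-terminal. Add FIRST(F) \ {ε} = { 'n', 'y' }
F is not nullable (ε ∉ FIRST(F)), so stop here.
FIRST(F n) = { 'n', 'y' }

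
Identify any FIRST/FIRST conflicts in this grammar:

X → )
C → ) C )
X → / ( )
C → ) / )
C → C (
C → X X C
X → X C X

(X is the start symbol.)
Yes. X → ')' / X → X C X on { ')' }; X → '/' '(' ')' / X → X C X on { '/' }; C → ')' C ')' / C → ')' '/' ')' on { ')' }; C → ')' C ')' / C → C '(' on { ')' }; C → ')' C ')' / C → X X C on { ')' }; C → ')' '/' ')' / C → C '(' on { ')' }; C → ')' '/' ')' / C → X X C on { ')' }; C → C '(' / C → X X C on { ')', '/' }

FIRST sets of the non-terminals at (or reachable through a nullable prefix from) the front of some alternative:
  FIRST(X) = { ')', '/' }
  FIRST(C) = { ')', '/' }

Productions for X:
  X → ): FIRST = { ')' }
  X → / ( ): FIRST = { '/' }
  X → X C X: FIRST = { ')', '/' }
Productions for C:
  C → ) C ): FIRST = { ')' }
  C → ) / ): FIRST = { ')' }
  C → C (: FIRST = { ')', '/' }
  C → X X C: FIRST = { ')', '/' }

Conflict for X: X → ) and X → X C X
  Overlap: { ')' }
Conflict for X: X → / ( ) and X → X C X
  Overlap: { '/' }
Conflict for C: C → ) C ) and C → ) / )
  Overlap: { ')' }
Conflict for C: C → ) C ) and C → C (
  Overlap: { ')' }
Conflict for C: C → ) C ) and C → X X C
  Overlap: { ')' }
Conflict for C: C → ) / ) and C → C (
  Overlap: { ')' }
Conflict for C: C → ) / ) and C → X X C
  Overlap: { ')' }
Conflict for C: C → C ( and C → X X C
  Overlap: { ')', '/' }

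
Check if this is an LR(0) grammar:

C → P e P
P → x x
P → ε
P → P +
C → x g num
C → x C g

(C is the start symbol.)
No. Shift-reduce conflict between [P → .] and [C → . x C g]

A grammar is LR(0) if no state in the canonical LR(0) collection has:
  - both a shift item (dot before a terminal) and a complete item (shift-reduce conflict), or
  - two or more complete items (reduce-reduce conflict; the accept item [C' → C .] counts as a complete item here).

Augment with C' → C and build the canonical LR(0) collection (I0 = CLOSURE({[C' → . C]}), then GOTO on every symbol after a dot until no new states appear). It has 14 states:
  I0: { [C → . P e P], [C → . x C g], [C → . x g num], [C' → . C], [P → . P +], [P → . x x], [P → .] }  — shift, reduce
  I1: { [C' → C .] }  — accept
  I2: { [C → P . e P], [P → P . +] }  — shift
  I3: { [C → . P e P], [C → . x C g], [C → . x g num], [C → x . C g], [C → x . g num], [P → . P +], [P → . x x], [P → .], [P → x . x] }  — shift, reduce
  I4: { [C → x C . g] }  — shift
  I5: { [C → x g . num] }  — shift
  I6: { [C → . P e P], [C → . x C g], [C → . x g num], [C → x . C g], [C → x . g num], [P → . P +], [P → . x x], [P → .], [P → x . x], [P → x x .] }  — shift, 2 reduces
  I7: { [C → x g num .] }  — reduce
  I8: { [C → x C g .] }  — reduce
  I9: { [P → P + .] }  — reduce
  I10: { [C → P e . P], [P → . P +], [P → . x x], [P → .] }  — shift, reduce
  I11: { [C → P e P .], [P → P . +] }  — shift, reduce
  I12: { [P → x . x] }  — shift
  I13: { [P → x x .] }  — reduce

Conflict in state I0:
  Shift-reduce conflict between [P → .] and [C → . x C g]
So the grammar is NOT LR(0).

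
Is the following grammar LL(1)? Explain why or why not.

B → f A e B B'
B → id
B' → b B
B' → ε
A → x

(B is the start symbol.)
A grammar is LL(1) if for each non-terminal N with multiple productions, the predict sets of those productions are pairwise disjoint, where PREDICT(N → α) = (FIRST(α) \ {ε}) ∪ (FOLLOW(N) if α ⇒* ε).

Relevant sets:
  FOLLOW(B') = { $, 'b' }

For B:
  PREDICT(B → f A e B B') = { 'f' }
  PREDICT(B → id) = { 'id' }
For B':
  PREDICT(B' → b B) = { 'b' }
  PREDICT(B' → ε) = { $, 'b' }
A has a single production, so nothing to check there.

Conflict found: Predict set conflict for B': { 'b' }
The grammar is NOT LL(1).

Answer: No. Predict set conflict for B': { 'b' }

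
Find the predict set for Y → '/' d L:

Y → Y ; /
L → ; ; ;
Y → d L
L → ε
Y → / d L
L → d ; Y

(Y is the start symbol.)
PREDICT(Y → '/' d L) = (FIRST(RHS) \ {ε}) ∪ (FOLLOW(Y) if ε ∈ FIRST(RHS), i.e. RHS ⇒* ε)
FIRST('/' d L) = { '/' }
ε ∉ FIRST('/' d L), so FOLLOW(Y) is not added.
PREDICT(Y → '/' d L) = { '/' }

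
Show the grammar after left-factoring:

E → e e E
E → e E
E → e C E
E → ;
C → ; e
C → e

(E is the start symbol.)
Left-factoring transforms A → αβ₁ | αβ₂ into A → αA' and A' → β₁ | β₂
(α is the longest common prefix among the alternatives). Repeat until
no nonterminal has two alternatives with a common prefix.

Round 1: E has alternatives sharing prefix 'e'. Introduce E': E → e E'
  Add: E' → e E
  Add: E' → E
  Add: E' → C E

No remaining common prefixes — done.

Resulting grammar:
E → e E'
E' → e E
E' → E
E' → C E
E → ;
C → ; e
C → e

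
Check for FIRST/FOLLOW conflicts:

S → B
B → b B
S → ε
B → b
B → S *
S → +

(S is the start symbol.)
Yes. S → B with FOLLOW(S) on { '*' }

A FIRST/FOLLOW conflict occurs when a non-terminal N has a nullable alternative N → β (β ⇒* ε) and another alternative N → α with FIRST(α) ∩ FOLLOW(N) ≠ ∅: on such a lookahead the parser cannot decide between expanding α and letting N vanish via β.

Nullable non-terminals: S.
FIRST sets used below: FIRST(B) = { '*', '+', 'b' }

S: nullable alternative(s) S → ε; FOLLOW(S) = { $, '*' }
  S → B: FIRST \ {ε} = { '*', '+', 'b' } — overlaps FOLLOW(S) on { '*' }: CONFLICT
  S → ε: FIRST \ {ε} = { } — this is the only nullable alternative, skip
  S → +: FIRST \ {ε} = { '+' } — disjoint from FOLLOW(S)

B has no nullable alternative, so no FIRST/FOLLOW check is needed there.

So the grammar has 1 FIRST/FOLLOW conflict (marked CONFLICT above).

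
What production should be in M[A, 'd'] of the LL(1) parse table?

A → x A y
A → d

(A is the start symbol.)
To find M[A, 'd'], we find productions for A where 'd' is in the predict set (PREDICT(N → α) = (FIRST(α) \ {ε}) ∪ (FOLLOW(N) if α ⇒* ε)).

A → x A y: PREDICT = { 'x' }
A → d: PREDICT = { 'd' }
  'd' is in predict set, so this production goes in M[A, 'd']

M[A, 'd'] = A → d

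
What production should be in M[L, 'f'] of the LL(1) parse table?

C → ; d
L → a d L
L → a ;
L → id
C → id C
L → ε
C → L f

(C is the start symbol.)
L → ε

To find M[L, 'f'], we find productions for L where 'f' is in the predict set (PREDICT(N → α) = (FIRST(α) \ {ε}) ∪ (FOLLOW(N) if α ⇒* ε)).

Relevant sets:
  FOLLOW(L) = { 'f' }

L → a d L: PREDICT = { 'a' }
L → a ;: PREDICT = { 'a' }
L → id: PREDICT = { 'id' }
L → ε: PREDICT = { 'f' }
  'f' is in predict set, so this production goes in M[L, 'f']

M[L, 'f'] = L → ε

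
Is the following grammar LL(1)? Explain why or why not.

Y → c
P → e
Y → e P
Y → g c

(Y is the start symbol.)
Yes, the grammar is LL(1).

A grammar is LL(1) if for each non-terminal N with multiple productions, the predict sets of those productions are pairwise disjoint, where PREDICT(N → α) = (FIRST(α) \ {ε}) ∪ (FOLLOW(N) if α ⇒* ε).

For Y:
  PREDICT(Y → c) = { 'c' }
  PREDICT(Y → e P) = { 'e' }
  PREDICT(Y → g c) = { 'g' }
P has a single production, so nothing to check there.

All predict sets are disjoint. The grammar IS LL(1).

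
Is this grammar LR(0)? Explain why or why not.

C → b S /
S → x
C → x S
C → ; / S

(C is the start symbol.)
A grammar is LR(0) if no state in the canonical LR(0) collection has:
  - both a shift item (dot before a terminal) and a complete item (shift-reduce conflict), or
  - two or more complete items (reduce-reduce conflict; the accept item [C' → C .] counts as a complete item here).

Augment with C' → C and build the canonical LR(0) collection (I0 = CLOSURE({[C' → . C]}), then GOTO on every symbol after a dot until no new states appear). It has 11 states:
  I0: { [C → . ; / S], [C → . b S /], [C → . x S], [C' → . C] }  — shift
  I1: { [C → ; . / S] }  — shift
  I2: { [C' → C .] }  — accept
  I3: { [C → b . S /], [S → . x] }  — shift
  I4: { [C → x . S], [S → . x] }  — shift
  I5: { [C → x S .] }  — reduce
  I6: { [S → x .] }  — reduce
  I7: { [C → b S . /] }  — shift
  I8: { [C → b S / .] }  — reduce
  I9: { [C → ; / . S], [S → . x] }  — shift
  I10: { [C → ; / S .] }  — reduce

Every state is either a pure shift/goto state or contains exactly one complete item and nothing to shift — no conflicts. The grammar is LR(0).

Answer: Yes, the grammar is LR(0)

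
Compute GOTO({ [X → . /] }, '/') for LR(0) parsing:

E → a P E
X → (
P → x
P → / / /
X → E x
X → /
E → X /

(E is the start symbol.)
{ [X → / .] }

GOTO(I, '/') = CLOSURE({ [A → αX.β] : [A → α.Xβ] ∈ I, X = '/' })

Items with dot before '/', with the dot advanced:
  [X → . /] → [X → / .]
Closure adds nothing (no advanced item has the dot before a non-terminal).

GOTO = { [X → / .] }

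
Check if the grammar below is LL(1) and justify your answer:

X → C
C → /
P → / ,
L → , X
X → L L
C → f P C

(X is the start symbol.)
A grammar is LL(1) if for each non-terminal N with multiple productions, the predict sets of those productions are pairwise disjoint, where PREDICT(N → α) = (FIRST(α) \ {ε}) ∪ (FOLLOW(N) if α ⇒* ε).

Relevant sets:
  FIRST(C) = { '/', 'f' }
  FIRST(L) = { ',' }

For X:
  PREDICT(X → C) = { '/', 'f' }
  PREDICT(X → L L) = { ',' }
For C:
  PREDICT(C → '/') = { '/' }
  PREDICT(C → f P C) = { 'f' }
P, L have a single production, so nothing to check there.

All predict sets are disjoint. The grammar IS LL(1).

Answer: Yes, the grammar is LL(1).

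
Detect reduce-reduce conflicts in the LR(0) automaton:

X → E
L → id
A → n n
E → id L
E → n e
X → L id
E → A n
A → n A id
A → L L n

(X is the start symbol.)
Yes — I16: [L → id .] vs [X → L id .]

Augment with X' → X and build the canonical LR(0) collection (I0 = CLOSURE({[X' → . X]}), then GOTO on every symbol after a dot until no new states appear). It has 18 states:
  I0: { [A → . L L n], [A → . n A id], [A → . n n], [E → . A n], [E → . id L], [E → . n e], [L → . id], [X → . E], [X → . L id], [X' → . X] }  — shift
  I1: { [E → A . n] }  — shift
  I2: { [X → E .] }  — reduce
  I3: { [A → L . L n], [L → . id], [X → L . id] }  — shift
  I4: { [X' → X .] }  — accept
  I5: { [E → id . L], [L → . id], [L → id .] }  — shift, reduce
  I6: { [A → . L L n], [A → . n A id], [A → . n n], [A → n . A id], [A → n . n], [E → n . e], [L → . id] }  — shift
  I7: { [A → n A . id] }  — shift
  I8: { [A → L . L n], [L → . id] }  — shift
  I9: { [E → n e .] }  — reduce
  I10: { [L → id .] }  — reduce
  I11: { [A → . L L n], [A → . n A id], [A → . n n], [A → n . A id], [A → n . n], [A → n n .], [L → . id] }  — shift, reduce
  I12: { [A → L L . n] }  — shift
  I13: { [A → L L n .] }  — reduce
  I14: { [A → n A id .] }  — reduce
  I15: { [E → id L .] }  — reduce
  I16: { [L → id .], [X → L id .] }  — 2 reduces
  I17: { [E → A n .] }  — reduce

I16 contains complete items [L → id .], [X → L id .] — reduce-reduce conflict.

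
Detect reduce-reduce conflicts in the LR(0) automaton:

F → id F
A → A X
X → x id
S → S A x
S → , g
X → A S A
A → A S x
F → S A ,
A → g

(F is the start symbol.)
A reduce-reduce conflict occurs when an LR(0) state has two complete items [A → α .] and [B → β .] — both call for a reduction, and with no lookahead the parser cannot choose between them.

Augment with F' → F and build the canonical LR(0) collection (I0 = CLOSURE({[F' → . F]}), then GOTO on every symbol after a dot until no new states appear). It has 20 states:
  I0: { [F → . S A ,], [F → . id F], [F' → . F], [S → . , g], [S → . S A x] }  — shift
  I1: { [S → , . g] }  — shift
  I2: { [F' → F .] }  — accept
  I3: { [A → . A S x], [A → . A X], [A → . g], [F → S . A ,], [S → S . A x] }  — shift
  I4: { [F → . S A ,], [F → . id F], [F → id . F], [S → . , g], [S → . S A x] }  — shift
  I5: { [F → id F .] }  — reduce
  I6: { [A → . A S x], [A → . A X], [A → . g], [A → A . S x], [A → A . X], [F → S A . ,], [S → . , g], [S → . S A x], [S → S A . x], [X → . A S A], [X → . x id] }  — shift
  I7: { [A → g .] }  — reduce
  I8: { [F → S A , .], [S → , . g] }  — shift, reduce
  I9: { [A → . A S x], [A → . A X], [A → . g], [A → A . S x], [A → A . X], [S → . , g], [S → . S A x], [X → . A S A], [X → . x id], [X → A . S A] }  — shift
  I10: { [A → . A S x], [A → . A X], [A → . g], [A → A S . x], [S → S . A x] }  — shift
  I11: { [A → A X .] }  — reduce
  I12: { [S → S A x .], [X → x . id] }  — shift, reduce
  I13: { [X → x id .] }  — reduce
  I14: { [A → . A S x], [A → . A X], [A → . g], [A → A . S x], [A → A . X], [S → . , g], [S → . S A x], [S → S A . x], [X → . A S A], [X → . x id] }  — shift
  I15: { [A → A S x .] }  — reduce
  I16: { [A → . A S x], [A → . A X], [A → . g], [A → A S . x], [S → S . A x], [X → A S . A] }  — shift
  I17: { [X → x . id] }  — shift
  I18: { [A → . A S x], [A → . A X], [A → . g], [A → A . S x], [A → A . X], [S → . , g], [S → . S A x], [S → S A . x], [X → . A S A], [X → . x id], [X → A S A .] }  — shift, reduce
  I19: { [S → , g .] }  — reduce

No state contains more than one complete item.

Answer: No reduce-reduce conflicts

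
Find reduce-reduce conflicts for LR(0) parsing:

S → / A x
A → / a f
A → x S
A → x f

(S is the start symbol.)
No reduce-reduce conflicts

A reduce-reduce conflict occurs when an LR(0) state has two complete items [A → α .] and [B → β .] — both call for a reduction, and with no lookahead the parser cannot choose between them.

Augment with S' → S and build the canonical LR(0) collection (I0 = CLOSURE({[S' → . S]}), then GOTO on every symbol after a dot until no new states appear). It has 11 states:
  I0: { [S → . / A x], [S' → . S] }  — shift
  I1: { [A → . / a f], [A → . x S], [A → . x f], [S → / . A x] }  — shift
  I2: { [S' → S .] }  — accept
  I3: { [A → / . a f] }  — shift
  I4: { [S → / A . x] }  — shift
  I5: { [A → x . S], [A → x . f], [S → . / A x] }  — shift
  I6: { [A → x S .] }  — reduce
  I7: { [A → x f .] }  — reduce
  I8: { [S → / A x .] }  — reduce
  I9: { [A → / a . f] }  — shift
  I10: { [A → / a f .] }  — reduce

No state contains more than one complete item.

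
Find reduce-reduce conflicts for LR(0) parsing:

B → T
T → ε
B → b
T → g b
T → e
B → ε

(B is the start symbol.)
Augment with B' → B and build the canonical LR(0) collection (I0 = CLOSURE({[B' → . B]}), then GOTO on every symbol after a dot until no new states appear). It has 7 states:
  I0: { [B → . T], [B → . b], [B → .], [B' → . B], [T → . e], [T → . g b], [T → .] }  — shift, 2 reduces
  I1: { [B' → B .] }  — accept
  I2: { [B → T .] }  — reduce
  I3: { [B → b .] }  — reduce
  I4: { [T → e .] }  — reduce
  I5: { [T → g . b] }  — shift
  I6: { [T → g b .] }  — reduce

I0 contains complete items [B → .], [T → .] — reduce-reduce conflict.

Answer: Yes — I0: [B → .] vs [T → .]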